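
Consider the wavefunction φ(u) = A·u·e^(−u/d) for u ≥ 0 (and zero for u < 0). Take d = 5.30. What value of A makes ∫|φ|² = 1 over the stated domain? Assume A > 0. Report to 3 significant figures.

A ≈ 0.164

Require ∫ |φ|² du = 1 over the whole domain.
The integral (without the A² prefactor) comes out to d^3/4.
Plugging in d = 5.30 yields A = 0.1639.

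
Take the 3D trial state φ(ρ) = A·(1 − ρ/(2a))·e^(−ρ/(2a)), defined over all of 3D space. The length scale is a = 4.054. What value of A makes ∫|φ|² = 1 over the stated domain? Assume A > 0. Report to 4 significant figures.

A ≈ 0.02444

Normalization requires ∫|φ|² 4πρ² dρ = 1, integrated from 0 to ∞.
Recall ∫₀^∞ ρ^m e^(−ρ/β) dρ = m!·β^(m+1), the integral (without the A² prefactor) comes out to 8·π·a^3.
Setting this equal to 1 gives A² = 1/(8·π·a^3).
Plugging in a = 4.054 yields A = 0.024437.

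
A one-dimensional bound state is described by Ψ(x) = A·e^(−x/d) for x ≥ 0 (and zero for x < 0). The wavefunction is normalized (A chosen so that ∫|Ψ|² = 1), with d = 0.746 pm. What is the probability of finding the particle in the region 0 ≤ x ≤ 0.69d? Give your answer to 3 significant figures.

P ≈ 0.748

P = ∫_{0}^{0.69d} |Ψ(x)|² dx.
With A² fixed by ∫|Ψ|² = 1, i.e. A² = (d/2)^(−1), substitute and integrate.
Let u = x/d; then A² and the length scale cancel, so P = ∫_{0}^{0.69} e^(-2·u) du ÷ ∫_{0}^{∞} e^(-2·u) du.
With ∫ e^(-2·u) du = -e^(-2·u)/2 + C, the region integral is 1/2 - e^(-69/50)/2 and the full one is 1/2.
This works out to P = 0.7484.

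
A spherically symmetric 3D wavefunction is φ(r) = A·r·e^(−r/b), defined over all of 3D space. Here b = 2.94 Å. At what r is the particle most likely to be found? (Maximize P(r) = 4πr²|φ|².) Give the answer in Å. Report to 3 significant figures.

r ≈ 5.88 Å

The maximum of P(r) = 4πr²|φ|² occurs where its derivative vanishes.
This gives r = 2·b.
With b = 2.94, the most probable radial distance is 5.880 Å.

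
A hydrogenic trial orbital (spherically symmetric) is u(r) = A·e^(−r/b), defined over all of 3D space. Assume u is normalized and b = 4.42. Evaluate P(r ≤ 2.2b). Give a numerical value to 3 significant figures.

P ≈ 0.815

With dV = 4πr²dr, the probability is ∫|u|² dV over r ≤ 2.2b.
The full normalization integral is A²·[π·b^3] = 1, fixing A².
Substituting t = r/b, A², 4π and the length scale all cancel in the ratio: P = ∫_{0}^{2.2} t^2·e^(-2·t) dt / ∫_{0}^{∞} t^2·e^(-2·t) dt.
An antiderivative of t^2·e^(-2·t) is -(2·t^2 + 2·t + 1)·e^(-2·t)/4; evaluating from 0 to 2.2 gives 1/4 - 377·e^(-22/5)/100, while the full integral is 1/4.
This evaluates to P = 0.8149.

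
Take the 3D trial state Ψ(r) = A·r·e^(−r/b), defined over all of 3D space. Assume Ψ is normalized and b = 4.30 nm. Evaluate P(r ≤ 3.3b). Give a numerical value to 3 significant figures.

With dV = 4πr²dr, the probability is ∫|Ψ|² dV over r ≤ 3.3b.
Normalization gives A² = 1/(3·π·b^5).
Substituting u = r/b, A², 4π and the length scale all cancel in the ratio: P = ∫_{0}^{3.3} u^4·e^(-2·u) du / ∫_{0}^{∞} u^4·e^(-2·u) du.
An antiderivative of u^4·e^(-2·u) is -(u^4/2 + u^3 + 3·u^2/2 + 3·u/2 + 3/4)·e^(-2·u); evaluating from 0 to 3.3 gives ≈ 0.59047, while the full integral is 3/4.
Taking the ratio yields P = 0.7873.

P ≈ 0.787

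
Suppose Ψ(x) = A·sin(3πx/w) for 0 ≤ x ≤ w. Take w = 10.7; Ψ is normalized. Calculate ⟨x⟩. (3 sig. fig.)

⟨x⟩ ≈ 5.35

⟨x⟩ = ∫ x |Ψ|² dx over the full domain.
Evaluating both integrals, ⟨x⟩ = w/2.
With w = 10.7, ⟨x⟩ = 5.350.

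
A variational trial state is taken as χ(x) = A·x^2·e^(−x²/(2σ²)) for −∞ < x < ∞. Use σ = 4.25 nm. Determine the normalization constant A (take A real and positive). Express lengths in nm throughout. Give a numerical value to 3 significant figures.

A ≈ 0.0233 nm^(-5/2)

The normalization condition is ∫|χ|² dx = 1 from −∞ to ∞.
Using the Gaussian integral ∫_{−∞}^{∞} e^(−αx²) dx = √(π/α), carrying out the integral gives A² · 3·√(π)·σ^5/4.
So A² = (3·√(π)·σ^5/4)^(−1).
Plugging in σ = 4.25 yields A = 0.02329.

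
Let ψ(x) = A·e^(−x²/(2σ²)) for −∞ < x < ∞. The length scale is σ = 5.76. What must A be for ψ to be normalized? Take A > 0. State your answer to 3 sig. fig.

Require ∫ |ψ|² dx = 1 over the whole domain.
With ∫_{−∞}^{∞} x^(2m) e^(−αx²) dx = (2m−1)!!·√π / (2^m α^(m+1/2)), carrying out the integral gives A² · √(π)·σ.
Substituting σ = 5.76 gives A² = 0.09795, so A = 0.3130.

A ≈ 0.313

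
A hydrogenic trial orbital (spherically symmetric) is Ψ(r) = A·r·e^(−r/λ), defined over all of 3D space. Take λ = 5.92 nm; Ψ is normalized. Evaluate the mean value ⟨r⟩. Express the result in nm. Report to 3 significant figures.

⟨r⟩ ≈ 14.8 nm

The expectation value is the |Ψ|²-weighted average of r: ∫ r|Ψ|² 4πr² dr.
Recall ∫₀^∞ r^m e^(−r/β) dr = m!·β^(m+1), evaluating both integrals, ⟨r⟩ = 5·λ/2.
Putting λ = 5.92 gives 14.80.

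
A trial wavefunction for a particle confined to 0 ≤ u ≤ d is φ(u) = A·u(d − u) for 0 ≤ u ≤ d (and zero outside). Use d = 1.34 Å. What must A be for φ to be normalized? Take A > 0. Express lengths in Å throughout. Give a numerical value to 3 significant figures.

Normalization requires ∫|φ|² du = 1, integrated from 0 to d.
With φ = A·u(d − u), the integral evaluates to A²·[d^5/30].
Hence A² = 1/[d^5/30].
Plugging in d = 1.34 yields A = 2.635.

A ≈ 2.64 Å^(-5/2)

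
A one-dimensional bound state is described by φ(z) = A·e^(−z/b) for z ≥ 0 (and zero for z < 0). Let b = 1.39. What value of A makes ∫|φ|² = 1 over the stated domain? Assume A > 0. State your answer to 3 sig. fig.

Require ∫ |φ|² dz = 1 over the whole domain.
Using ∫₀^∞ zⁿ e^(−αz) dz = n!/αⁿ⁺¹, the integral (without the A² prefactor) comes out to b/2.
Hence A² = 1/[b/2].
Plugging in b = 1.39 yields A = 1.200.

A ≈ 1.20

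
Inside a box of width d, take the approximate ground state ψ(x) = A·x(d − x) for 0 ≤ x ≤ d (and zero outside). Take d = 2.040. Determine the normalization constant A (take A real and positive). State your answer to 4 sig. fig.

A ≈ 0.9215

Normalization requires ∫|ψ|² dx = 1, integrated from 0 to d.
With ψ = A·x(d − x), the integral evaluates to A²·[d^5/30].
So A² = (d^5/30)^(−1).
With d = 2.040: A² = 0.84912 and A = 0.92148.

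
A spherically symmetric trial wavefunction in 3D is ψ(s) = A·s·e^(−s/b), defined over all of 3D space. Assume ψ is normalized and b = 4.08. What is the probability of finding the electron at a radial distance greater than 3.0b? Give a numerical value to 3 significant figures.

Integrate the radial probability density 4πs²|ψ|² over s > 3.0b.
Normalization gives A² = 1/(3·π·b^5).
Let u = s/b; then A², 4π and the length scale all cancel, so P = ∫_{3.0}^{∞} u^4·e^(-2·u) du ÷ ∫_{0}^{∞} u^4·e^(-2·u) du.
With ∫ u^4·e^(-2·u) du = -(u^4/2 + u^3 + 3·u^2/2 + 3·u/2 + 3/4)·e^(-2·u) + C, the region integral is 345·e^(-6)/4 and the full one is 3/4.
This evaluates to P = 0.2851.

P ≈ 0.285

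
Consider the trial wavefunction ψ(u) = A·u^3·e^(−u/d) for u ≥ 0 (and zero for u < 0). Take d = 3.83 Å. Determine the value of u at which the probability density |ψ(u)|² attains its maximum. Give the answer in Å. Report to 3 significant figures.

u ≈ 11.5 Å

Differentiate |ψ(u)|² with respect to u and set to zero.
This gives u = 3·d.
With d = 3.83, the most probable position is 11.49 Å.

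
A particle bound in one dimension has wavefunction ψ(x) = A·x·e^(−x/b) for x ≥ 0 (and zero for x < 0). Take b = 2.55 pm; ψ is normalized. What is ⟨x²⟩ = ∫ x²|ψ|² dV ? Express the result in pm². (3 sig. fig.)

The expectation value is the |ψ|²-weighted average of x^2: ∫ x^2|ψ|² dx.
With ∫₀^∞ x^4 e^(−αx) dx = 4!/α^5, evaluating both integrals, ⟨x²⟩ = 3·b^2.
With b = 2.55, ⟨x^2⟩ = 19.51.

⟨x^2⟩ ≈ 19.5 pm^2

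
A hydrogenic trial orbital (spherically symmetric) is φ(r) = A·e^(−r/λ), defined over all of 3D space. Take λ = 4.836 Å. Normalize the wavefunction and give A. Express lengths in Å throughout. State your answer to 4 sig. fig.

A ≈ 0.05305 Å^(-3/2)

Normalization requires ∫|φ|² 4πr² dr = 1, integrated from 0 to ∞.
Carrying out the integral gives A² · π·λ^3.
So A² = (π·λ^3)^(−1).
Substituting λ = 4.836 gives A² = 0.0028144, so A = 0.053051.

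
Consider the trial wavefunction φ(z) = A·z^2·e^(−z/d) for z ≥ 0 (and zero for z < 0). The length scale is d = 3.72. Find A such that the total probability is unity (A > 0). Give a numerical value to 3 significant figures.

The normalization condition is ∫|φ|² dz = 1 from 0 to ∞.
With φ = A·z^2·e^(−z/d), the integral evaluates to A²·[3·d^5/4].
So A² = (3·d^5/4)^(−1).
Plugging in d = 3.72 yields A = 0.04326.

A ≈ 0.0433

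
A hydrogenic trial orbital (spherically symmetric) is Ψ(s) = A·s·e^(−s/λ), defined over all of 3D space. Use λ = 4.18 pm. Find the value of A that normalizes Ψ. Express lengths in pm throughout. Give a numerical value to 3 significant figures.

The normalization condition is ∫|Ψ|² 4πs² ds = 1 from 0 to ∞.
(Spherical symmetry: dV = 4πs² ds.)
Carrying out the integral gives A² · 3·π·λ^5.
Setting this equal to 1 gives A² = 1/(3·π·λ^5).
With λ = 4.18: A² = 0.00008315 and A = 0.009119.

A ≈ 0.00912 pm^(-5/2)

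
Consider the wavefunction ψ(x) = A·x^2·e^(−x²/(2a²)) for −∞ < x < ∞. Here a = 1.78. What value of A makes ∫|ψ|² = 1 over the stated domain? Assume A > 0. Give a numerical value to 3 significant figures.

The normalization condition is ∫|ψ|² dx = 1 from −∞ to ∞.
Differentiating ∫e^(−αx²) dx = √(π/α) under α to get the higher moments, ∫|ψ|² dx = A²·(3·√(π)·a^5/4).
Setting this equal to 1 gives A² = 1/(3·√(π)·a^5/4).
Plugging in a = 1.78 yields A = 0.2052.

A ≈ 0.205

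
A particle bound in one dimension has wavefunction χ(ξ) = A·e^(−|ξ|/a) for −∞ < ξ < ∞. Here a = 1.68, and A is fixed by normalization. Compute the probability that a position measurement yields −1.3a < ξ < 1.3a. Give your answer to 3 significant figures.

P ≈ 0.926

P = ∫_{−1.3a}^{1.3a} |χ(ξ)|² dξ.
The normalization integral ∫|χ|²dξ over the whole domain equals a·A², and A² cancels in the ratio.
By symmetry take twice the ξ ≥ 0 contribution in numerator and denominator; the 2's cancel. Substituting u = ξ/a, A² and the length scale cancel in the ratio: P = ∫_{0}^{1.3} e^(-2·u) du / ∫_{0}^{∞} e^(-2·u) du.
An antiderivative of e^(-2·u) is -e^(-2·u)/2; evaluating from 0 to 1.3 gives 1/2 - e^(-13/5)/2, while the full integral is 1/2.
Evaluating gives P = 0.9257.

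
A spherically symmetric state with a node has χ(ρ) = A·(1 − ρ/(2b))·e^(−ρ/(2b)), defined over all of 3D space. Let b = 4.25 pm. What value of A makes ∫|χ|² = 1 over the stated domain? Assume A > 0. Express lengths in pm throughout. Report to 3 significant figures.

The normalization condition is ∫|χ|² 4πρ² dρ = 1 from 0 to ∞.
In 3D with spherical symmetry the volume element is 4πρ² dρ.
With ∫₀^∞ ρ^4 e^(−αρ) dρ = 4!/α^5, ∫|χ|² 4πρ² dρ = A²·(8·π·b^3).
So A² = (8·π·b^3)^(−1).
With b = 4.25: A² = 0.0005183 and A = 0.02277.

A ≈ 0.0228 pm^(-3/2)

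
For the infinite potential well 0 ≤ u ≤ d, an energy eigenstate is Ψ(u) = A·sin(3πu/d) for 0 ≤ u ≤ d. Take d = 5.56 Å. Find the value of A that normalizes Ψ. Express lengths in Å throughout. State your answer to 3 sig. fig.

A ≈ 0.600 Å^(-1/2)

Normalization requires ∫|Ψ|² du = 1, integrated from 0 to d.
With ∫₀^d sin²(nπu/d) du = d/2, ∫|Ψ|² du = A²·(d/2).
Setting this equal to 1 gives A² = 1/(d/2).
With d = 5.56: A² = 0.3597 and A = 0.5998.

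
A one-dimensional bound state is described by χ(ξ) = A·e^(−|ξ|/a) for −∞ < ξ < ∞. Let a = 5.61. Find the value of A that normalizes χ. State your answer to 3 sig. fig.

A ≈ 0.422

The normalization condition is ∫|χ|² dξ = 1 from −∞ to ∞.
∫|χ|² dξ = A²·(a).
Substituting a = 5.61 gives A² = 0.1783, so A = 0.4222.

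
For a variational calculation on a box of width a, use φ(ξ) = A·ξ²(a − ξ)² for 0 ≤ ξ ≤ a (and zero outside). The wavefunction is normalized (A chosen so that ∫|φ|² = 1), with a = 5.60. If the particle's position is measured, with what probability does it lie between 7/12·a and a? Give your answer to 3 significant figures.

The probability is P = ∫ |φ|² dξ over [7/12·a, a].
With A² fixed by ∫|φ|² = 1, i.e. A² = (a^9/630)^(−1), substitute and integrate.
Let u = ξ/a; then A² and the length scale cancel, so P = ∫_{7/12}^{1} u^4·(1 - u)^4 du ÷ ∫_{0}^{1} u^4·(1 - u)^4 du.
Using ∫ u^4·(1 - u)^4 du = u^5·(70·u^4 - 315·u^3 + 540·u^2 - 420·u + 126)/630, the numerator is ≈ 0.00047989 and the denominator is 1/630.
This works out to P = 0.3023.

P ≈ 0.302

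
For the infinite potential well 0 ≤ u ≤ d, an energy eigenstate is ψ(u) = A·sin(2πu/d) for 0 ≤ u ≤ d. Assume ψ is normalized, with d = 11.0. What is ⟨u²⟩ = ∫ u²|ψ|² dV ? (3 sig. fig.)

⟨u²⟩ = ∫ u^2 |ψ|² du over the full domain.
The ratio of the moment integral to the normalization integral gives ⟨u²⟩ = -d^2/(8·π^2) + d^2/3.
Putting d = 11.0 gives 38.80.

⟨u^2⟩ ≈ 38.8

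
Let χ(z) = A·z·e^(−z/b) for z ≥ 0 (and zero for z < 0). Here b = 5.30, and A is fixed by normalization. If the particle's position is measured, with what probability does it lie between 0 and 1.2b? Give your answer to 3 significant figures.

P = ∫_{0}^{1.2b} |χ(z)|² dz.
Since A² = 1/(b^3/4), this is the region integral divided by the full normalization integral.
Substituting u = z/b, A² and the length scale cancel in the ratio: P = ∫_{0}^{1.2} u^2·e^(-2·u) du / ∫_{0}^{∞} u^2·e^(-2·u) du.
An antiderivative of u^2·e^(-2·u) is -(2·u^2 + 2·u + 1)·e^(-2·u)/4; evaluating from 0 to 1.2 gives 1/4 - 157·e^(-12/5)/100, while the full integral is 1/4.
This works out to P = 0.4303.

P ≈ 0.430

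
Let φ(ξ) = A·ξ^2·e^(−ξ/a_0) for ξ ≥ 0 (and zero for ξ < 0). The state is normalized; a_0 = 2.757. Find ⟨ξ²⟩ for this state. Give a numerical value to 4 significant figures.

By definition ⟨ξ²⟩ = ∫ ξ^2 |φ(ξ)|² dξ.
Since the A² factors cancel between numerator and denominator, ⟨ξ²⟩ = 15·a_0^2/2.
With a_0 = 2.757, ⟨ξ^2⟩ = 57.008.

⟨ξ^2⟩ ≈ 57.01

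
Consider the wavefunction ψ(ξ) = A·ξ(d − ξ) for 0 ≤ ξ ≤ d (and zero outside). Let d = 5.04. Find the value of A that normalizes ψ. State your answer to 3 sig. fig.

A ≈ 0.0960

The normalization condition is ∫|ψ|² dξ = 1 from 0 to d.
Expanding the polynomial and integrating term by term, ∫|ψ|² dξ = A²·(d^5/30).
So A² = (d^5/30)^(−1).
Substituting d = 5.04 gives A² = 0.009225, so A = 0.09605.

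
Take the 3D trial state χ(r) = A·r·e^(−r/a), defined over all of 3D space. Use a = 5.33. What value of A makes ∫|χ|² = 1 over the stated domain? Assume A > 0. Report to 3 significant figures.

Normalization requires ∫|χ|² 4πr² dr = 1, integrated from 0 to ∞.
(Spherical symmetry: dV = 4πr² dr.)
∫|χ|² 4πr² dr = A²·(3·π·a^5).
Hence A² = 1/[3·π·a^5].
Plugging in a = 5.33 yields A = 0.004966.

A ≈ 0.00497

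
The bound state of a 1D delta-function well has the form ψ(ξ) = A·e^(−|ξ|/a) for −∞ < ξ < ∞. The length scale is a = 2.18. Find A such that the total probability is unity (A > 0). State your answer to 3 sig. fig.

A ≈ 0.677

The normalization condition is ∫|ψ|² dξ = 1 from −∞ to ∞.
∫|ψ|² dξ = A²·(a).
Plugging in a = 2.18 yields A = 0.6773.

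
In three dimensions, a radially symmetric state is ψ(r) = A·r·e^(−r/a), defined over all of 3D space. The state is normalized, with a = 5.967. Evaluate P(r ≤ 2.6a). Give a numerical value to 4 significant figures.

P = ∫ |ψ|² 4πr² dr over r ≤ 2.6a.
The full normalization integral is A²·[3·π·a^5] = 1, fixing A².
In terms of u = r/a (A², 4π and the length scale all cancel between numerator and denominator), P = [∫_{0}^{2.6} u^4·e^(-2·u) du] / [∫_{0}^{∞} u^4·e^(-2·u) du].
Using ∫ u^4·e^(-2·u) du = -(u^4/2 + u^3 + 3·u^2/2 + 3·u/2 + 3/4)·e^(-2·u), the numerator is ≈ 0.445404 and the denominator is 3/4.
This evaluates to P = 0.59387.

P ≈ 0.5939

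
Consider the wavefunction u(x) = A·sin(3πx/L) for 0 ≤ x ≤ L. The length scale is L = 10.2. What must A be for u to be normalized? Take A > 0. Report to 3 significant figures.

A ≈ 0.443

Require ∫ |u|² dx = 1 over the whole domain.
Carrying out the integral gives A² · L/2.
So A² = (L/2)^(−1).
Substituting L = 10.2 gives A² = 0.1961, so A = 0.4428.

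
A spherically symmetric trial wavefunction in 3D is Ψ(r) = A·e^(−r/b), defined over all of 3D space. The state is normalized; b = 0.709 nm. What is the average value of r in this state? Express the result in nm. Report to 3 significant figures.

⟨r⟩ ≈ 1.06 nm

The expectation value is the |Ψ|²-weighted average of r: ∫ r|Ψ|² 4πr² dr.
The ratio of the moment integral to the normalization integral gives ⟨r⟩ = 3·b/2.
With b = 0.709, ⟨r⟩ = 1.064.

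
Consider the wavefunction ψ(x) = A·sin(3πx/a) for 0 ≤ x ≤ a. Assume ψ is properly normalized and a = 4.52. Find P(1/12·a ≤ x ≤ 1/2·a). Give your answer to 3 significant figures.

|ψ|² is the probability density, so P = ∫_{1/12·a}^{1/2·a} |ψ|² dx.
Since A² = 1/(a/2), this is the region integral divided by the full normalization integral.
Substituting u = x/a, A² and the length scale cancel in the ratio: P = ∫_{1/12}^{1/2} sin(3·π·u)^2 du / ∫_{0}^{1} sin(3·π·u)^2 du.
With ∫ sin(3·π·u)^2 du = u/2 - sin(6·π·u)/(12·π) + C, the region integral is 1/(12·π) + 5/24 and the full one is 1/2.
Evaluating gives P = (2 + 5·π)/(12·π).

P ≈ 0.470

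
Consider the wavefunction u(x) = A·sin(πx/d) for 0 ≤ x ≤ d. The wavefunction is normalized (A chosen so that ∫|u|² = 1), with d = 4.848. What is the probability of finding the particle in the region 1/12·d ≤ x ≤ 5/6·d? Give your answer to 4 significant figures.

P ≈ 0.9674

|u|² is the probability density, so P = ∫_{1/12·d}^{5/6·d} |u|² dx.
Since A² = 1/(d/2), this is the region integral divided by the full normalization integral.
Let t = x/d; then A² and the length scale cancel, so P = ∫_{1/12}^{5/6} sin(π·t)^2 dt ÷ ∫_{0}^{1} sin(π·t)^2 dt.
An antiderivative of sin(π·t)^2 is t/2 - sin(2·π·t)/(4·π); evaluating from 1/12 to 5/6 gives 1/(8·π) + √(3)/(8·π) + 3/8, while the full integral is 1/2.
The result is P = (1 + √(3) + 3·π)/(4·π).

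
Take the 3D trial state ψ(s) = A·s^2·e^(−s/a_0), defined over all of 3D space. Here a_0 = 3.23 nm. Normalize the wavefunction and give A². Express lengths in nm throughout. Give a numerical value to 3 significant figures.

The normalization condition is ∫|ψ|² 4πs² ds = 1 from 0 to ∞.
The angular integral contributes 4π, leaving ∫₀^∞ s²|ψ|² ds.
Carrying out the integral gives A² · 45·π·a_0^7/2.
Setting this equal to 1 gives A² = 1/(45·π·a_0^7/2).
Plugging in a_0 = 3.23 yields A = 0.001964.

A^2 ≈ 0.00000386 nm^(-7)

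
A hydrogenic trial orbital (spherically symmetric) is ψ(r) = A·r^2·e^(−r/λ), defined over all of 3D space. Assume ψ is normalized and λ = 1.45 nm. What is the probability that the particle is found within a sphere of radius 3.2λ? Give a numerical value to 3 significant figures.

Integrate the radial probability density 4πr²|ψ|² over r ≤ 3.2λ.
Normalization gives A² = 1/(45·π·λ^7/2).
Let u = r/λ; then A², 4π and the length scale all cancel, so P = ∫_{0}^{3.2} u^6·e^(-2·u) du ÷ ∫_{0}^{∞} u^6·e^(-2·u) du.
Using ∫ u^6·e^(-2·u) du = -(4·u^6 + 12·u^5 + 30·u^4 + 60·u^3 + 90·u^2 + 90·u + 45)·e^(-2·u)/8, the numerator is ≈ 2.5744 and the denominator is 45/8.
The region integral divided by the full integral gives P = 0.4577.

P ≈ 0.458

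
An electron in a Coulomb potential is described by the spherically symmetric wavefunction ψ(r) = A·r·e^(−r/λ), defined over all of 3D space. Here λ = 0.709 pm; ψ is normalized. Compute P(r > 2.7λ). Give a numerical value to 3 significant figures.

P ≈ 0.373

With dV = 4πr²dr, the probability is ∫|ψ|² dV over r > 2.7λ.
Normalization gives A² = 1/(3·π·λ^5).
Substituting u = r/λ, A², 4π and the length scale all cancel in the ratio: P = ∫_{2.7}^{∞} u^4·e^(-2·u) du / ∫_{0}^{∞} u^4·e^(-2·u) du.
With ∫ u^4·e^(-2·u) du = -(u^4/2 + u^3 + 3·u^2/2 + 3·u/2 + 3/4)·e^(-2·u) + C, the region integral is ≈ 0.27998 and the full one is 3/4.
Taking the ratio yields P = 0.3733.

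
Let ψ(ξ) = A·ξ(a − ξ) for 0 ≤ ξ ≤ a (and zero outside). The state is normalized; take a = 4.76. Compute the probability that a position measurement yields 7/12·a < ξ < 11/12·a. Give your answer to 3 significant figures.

P ≈ 0.342

|ψ|² is the probability density, so P = ∫_{7/12·a}^{11/12·a} |ψ|² dξ.
Since A² = 1/(a^5/30), this is the region integral divided by the full normalization integral.
Substituting u = ξ/a, A² and the length scale cancel in the ratio: P = ∫_{7/12}^{11/12} u^2·(1 - u)^2 du / ∫_{0}^{1} u^2·(1 - u)^2 du.
An antiderivative of u^2·(1 - u)^2 is u^3·(6·u^2 - 15·u + 10)/30; evaluating from 7/12 to 11/12 gives ≈ 0.011384, while the full integral is 1/30.
Evaluating gives P = 0.3415.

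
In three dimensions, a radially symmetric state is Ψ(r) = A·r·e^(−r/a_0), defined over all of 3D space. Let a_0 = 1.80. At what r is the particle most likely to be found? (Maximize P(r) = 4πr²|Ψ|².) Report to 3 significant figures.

The maximum of P(r) = 4πr²|Ψ|² occurs where its derivative vanishes.
This gives r = 2·a_0.
With a_0 = 1.80, the most probable radial distance is 3.600.

r ≈ 3.60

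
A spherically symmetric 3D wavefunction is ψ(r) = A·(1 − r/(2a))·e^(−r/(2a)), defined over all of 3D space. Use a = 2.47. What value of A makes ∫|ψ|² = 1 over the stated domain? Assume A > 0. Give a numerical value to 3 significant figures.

The normalization condition is ∫|ψ|² 4πr² dr = 1 from 0 to ∞.
∫|ψ|² 4πr² dr = A²·(8·π·a^3).
So A² = (8·π·a^3)^(−1).
With a = 2.47: A² = 0.002640 and A = 0.05138.

A ≈ 0.0514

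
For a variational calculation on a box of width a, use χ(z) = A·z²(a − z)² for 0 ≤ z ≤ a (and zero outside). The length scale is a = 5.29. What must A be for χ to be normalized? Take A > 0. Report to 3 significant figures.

Normalization requires ∫|χ|² dz = 1, integrated from 0 to a.
Expanding the polynomial and integrating term by term, with χ = A·z²(a − z)², the integral evaluates to A²·[a^9/630].
Hence A² = 1/[a^9/630].
Substituting a = 5.29 gives A² = 0.0001942, so A = 0.01394.

A ≈ 0.0139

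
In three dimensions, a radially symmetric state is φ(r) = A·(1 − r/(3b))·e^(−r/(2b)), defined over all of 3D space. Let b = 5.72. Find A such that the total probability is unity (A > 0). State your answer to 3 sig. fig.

A ≈ 0.0253

Require ∫ |φ|² 4πr² dr = 1 over the whole domain.
In 3D with spherical symmetry the volume element is 4πr² dr.
Using ∫₀^∞ rⁿ e^(−αr) dr = n!/αⁿ⁺¹, the integral (without the A² prefactor) comes out to 8·π·b^3/3.
Hence A² = 1/[8·π·b^3/3].
Plugging in b = 5.72 yields A = 0.02525.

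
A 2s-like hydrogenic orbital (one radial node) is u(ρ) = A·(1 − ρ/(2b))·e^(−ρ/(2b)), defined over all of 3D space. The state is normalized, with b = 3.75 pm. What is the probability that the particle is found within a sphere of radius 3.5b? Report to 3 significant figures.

Integrate the radial probability density 4πρ²|u|² over ρ ≤ 3.5b.
A² is fixed by ∫₀^∞ 4πρ²|u|² dρ = 1, i.e. A² = (8·π·b^3)^(−1).
In terms of t = ρ/b (A², 4π and the length scale all cancel between numerator and denominator), P = [∫_{0}^{3.5} t^2·(1 - t/2)^2·e^(-t) dt] / [∫_{0}^{∞} t^2·(1 - t/2)^2·e^(-t) dt].
An antiderivative of t^2·(1 - t/2)^2·e^(-t) is -(t^4/4 + t^2 + 2·t + 2)·e^(-t); evaluating from 0 to 3.5 gives 2 - 3761·e^(-7/2)/64, while the full integral is 2.
This evaluates to P = 0.1127.

P ≈ 0.113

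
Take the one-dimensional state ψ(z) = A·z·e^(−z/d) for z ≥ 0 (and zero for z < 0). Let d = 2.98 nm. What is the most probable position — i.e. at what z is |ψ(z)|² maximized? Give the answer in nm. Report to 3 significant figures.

z ≈ 2.98 nm

Set d/dz [|ψ(z)|²] = 0 and solve for z > 0.
Solving yields z = d.
With d = 2.98, the most probable position is 2.980 nm.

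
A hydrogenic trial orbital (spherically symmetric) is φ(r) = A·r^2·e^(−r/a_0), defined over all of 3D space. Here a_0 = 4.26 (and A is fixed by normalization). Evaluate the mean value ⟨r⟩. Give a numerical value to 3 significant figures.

The expectation value is the |φ|²-weighted average of r: ∫ r|φ|² 4πr² dr.
Since the A² factors cancel between numerator and denominator, ⟨r⟩ = 7·a_0/2.
Putting a_0 = 4.26 gives 14.91.

⟨r⟩ ≈ 14.9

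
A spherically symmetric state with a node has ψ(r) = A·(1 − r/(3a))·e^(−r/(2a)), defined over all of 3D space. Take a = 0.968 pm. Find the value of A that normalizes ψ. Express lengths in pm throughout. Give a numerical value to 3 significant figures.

A ≈ 0.363 pm^(-3/2)

The normalization condition is ∫|ψ|² 4πr² dr = 1 from 0 to ∞.
In 3D with spherical symmetry the volume element is 4πr² dr.
Carrying out the integral gives A² · 8·π·a^3/3.
Setting this equal to 1 gives A² = 1/(8·π·a^3/3).
Plugging in a = 0.968 yields A = 0.3628.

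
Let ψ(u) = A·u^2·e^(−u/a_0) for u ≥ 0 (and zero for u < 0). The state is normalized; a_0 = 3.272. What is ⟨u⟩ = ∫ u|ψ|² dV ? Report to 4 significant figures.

The expectation value is the |ψ|²-weighted average of u: ∫ u|ψ|² du.
Evaluating both integrals, ⟨u⟩ = 5·a_0/2.
With a_0 = 3.272, ⟨u⟩ = 8.1800.

⟨u⟩ ≈ 8.180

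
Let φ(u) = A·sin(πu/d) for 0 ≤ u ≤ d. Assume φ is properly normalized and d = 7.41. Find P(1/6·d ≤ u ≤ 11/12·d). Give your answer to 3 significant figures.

|φ|² is the probability density, so P = ∫_{1/6·d}^{11/12·d} |φ|² du.
The normalization integral ∫|φ|²du over the whole domain equals d/2·A², and A² cancels in the ratio.
Let t = u/d; then A² and the length scale cancel, so P = ∫_{1/6}^{11/12} sin(π·t)^2 dt ÷ ∫_{0}^{1} sin(π·t)^2 dt.
Using ∫ sin(π·t)^2 dt = t/2 - sin(2·π·t)/(4·π), the numerator is 1/(8·π) + √(3)/(8·π) + 3/8 and the denominator is 1/2.
This works out to P = (1 + √(3) + 3·π)/(4·π).

P ≈ 0.967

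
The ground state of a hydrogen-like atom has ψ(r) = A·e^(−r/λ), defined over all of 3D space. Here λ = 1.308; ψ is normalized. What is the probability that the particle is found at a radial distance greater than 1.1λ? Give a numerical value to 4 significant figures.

Integrate the radial probability density 4πr²|ψ|² over r > 1.1λ.
A² is fixed by ∫₀^∞ 4πr²|ψ|² dr = 1, i.e. A² = (π·λ^3)^(−1).
Let u = r/λ; then A², 4π and the length scale all cancel, so P = ∫_{1.1}^{∞} u^2·e^(-2·u) du ÷ ∫_{0}^{∞} u^2·e^(-2·u) du.
Using ∫ u^2·e^(-2·u) du = -(2·u^2 + 2·u + 1)·e^(-2·u)/4, the numerator is 281·e^(-11/5)/200 and the denominator is 1/4.
Taking the ratio yields P = 0.62271.

P ≈ 0.6227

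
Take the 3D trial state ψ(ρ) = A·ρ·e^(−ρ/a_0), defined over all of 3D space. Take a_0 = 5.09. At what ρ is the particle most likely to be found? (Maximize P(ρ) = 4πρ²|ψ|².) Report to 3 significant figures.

ρ ≈ 10.2

Set d/dρ [P(ρ) = 4πρ²|ψ|²] = 0 and solve for ρ > 0.
This gives ρ = 2·a_0.
With a_0 = 5.09, the most probable radial distance is 10.18.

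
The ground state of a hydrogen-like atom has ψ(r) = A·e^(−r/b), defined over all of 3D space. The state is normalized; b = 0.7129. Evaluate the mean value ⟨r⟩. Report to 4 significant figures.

⟨r⟩ = ∫ r |ψ|² 4πr² dr over the full domain.
Using ∫₀^∞ rⁿ e^(−αr) dr = n!/αⁿ⁺¹, since the A² factors cancel between numerator and denominator, ⟨r⟩ = 3·b/2.
With b = 0.7129, ⟨r⟩ = 1.0694.

⟨r⟩ ≈ 1.069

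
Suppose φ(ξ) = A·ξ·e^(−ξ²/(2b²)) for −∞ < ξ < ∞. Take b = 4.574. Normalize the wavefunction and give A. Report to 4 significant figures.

A ≈ 0.1086

Require ∫ |φ|² dξ = 1 over the whole domain.
Differentiating ∫e^(−αξ²) dξ = √(π/α) under α to get the higher moments, carrying out the integral gives A² · √(π)·b^3/2.
With b = 4.574: A² = 0.011791 and A = 0.10859.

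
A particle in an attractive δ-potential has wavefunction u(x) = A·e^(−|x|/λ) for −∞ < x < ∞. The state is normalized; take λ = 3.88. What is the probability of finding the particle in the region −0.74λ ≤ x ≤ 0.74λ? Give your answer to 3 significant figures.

P ≈ 0.772

|u|² is the probability density, so P = ∫_{−0.74λ}^{0.74λ} |u|² dx.
Since A² = 1/(λ), this is the region integral divided by the full normalization integral.
By symmetry take twice the x ≥ 0 contribution in numerator and denominator; the 2's cancel. Let t = x/λ; then A² and the length scale cancel, so P = ∫_{0}^{0.74} e^(-2·t) dt ÷ ∫_{0}^{∞} e^(-2·t) dt.
An antiderivative of e^(-2·t) is -e^(-2·t)/2; evaluating from 0 to 0.74 gives 1/2 - e^(-37/25)/2, while the full integral is 1/2.
The result is P = 0.7724.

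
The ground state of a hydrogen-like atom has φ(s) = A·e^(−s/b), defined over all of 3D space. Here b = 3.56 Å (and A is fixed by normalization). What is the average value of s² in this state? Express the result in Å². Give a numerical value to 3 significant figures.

⟨s^2⟩ ≈ 38.0 Å^2

⟨s²⟩ = ∫ s^2 |φ|² 4πs² ds over the full domain.
Evaluating both integrals, ⟨s²⟩ = 3·b^2.
Putting b = 3.56 gives 38.02.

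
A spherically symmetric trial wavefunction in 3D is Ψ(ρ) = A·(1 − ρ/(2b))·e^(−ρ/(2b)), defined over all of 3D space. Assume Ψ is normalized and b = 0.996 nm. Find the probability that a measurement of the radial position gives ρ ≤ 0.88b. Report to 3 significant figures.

With dV = 4πρ²dρ, the probability is ∫|Ψ|² dV over ρ ≤ 0.88b.
A² is fixed by ∫₀^∞ 4πρ²|Ψ|² dρ = 1, i.e. A² = (8·π·b^3)^(−1).
In terms of u = ρ/b (A², 4π and the length scale all cancel between numerator and denominator), P = [∫_{0}^{0.88} u^2·(1 - u/2)^2·e^(-u) du] / [∫_{0}^{∞} u^2·(1 - u/2)^2·e^(-u) du].
With ∫ u^2·(1 - u/2)^2·e^(-u) du = -(u^4/4 + u^2 + 2·u + 2)·e^(-u) + C, the region integral is ≈ 0.057023 and the full one is 2.
Taking the ratio yields P = 0.02851.

P ≈ 0.0285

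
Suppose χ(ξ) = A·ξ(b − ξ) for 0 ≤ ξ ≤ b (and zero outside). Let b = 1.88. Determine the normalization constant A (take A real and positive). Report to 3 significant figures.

Require ∫ |χ|² dξ = 1 over the whole domain.
Expanding the polynomial and integrating term by term, with χ = A·ξ(b − ξ), the integral evaluates to A²·[b^5/30].
Setting this equal to 1 gives A² = 1/(b^5/30).
With b = 1.88: A² = 1.277 and A = 1.130.

A ≈ 1.13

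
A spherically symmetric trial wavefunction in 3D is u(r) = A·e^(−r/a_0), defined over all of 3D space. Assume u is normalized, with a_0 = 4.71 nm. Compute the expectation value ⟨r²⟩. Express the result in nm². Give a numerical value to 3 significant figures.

⟨r²⟩ = ∫ r^2 |u|² 4πr² dr over the full domain.
Recall ∫₀^∞ r^m e^(−r/β) dr = m!·β^(m+1), since the A² factors cancel between numerator and denominator, ⟨r²⟩ = 3·a_0^2.
Putting a_0 = 4.71 gives 66.55.

⟨r^2⟩ ≈ 66.6 nm^2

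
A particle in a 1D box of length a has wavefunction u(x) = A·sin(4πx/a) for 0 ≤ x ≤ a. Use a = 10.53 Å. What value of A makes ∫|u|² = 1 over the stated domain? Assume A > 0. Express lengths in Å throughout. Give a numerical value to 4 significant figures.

The normalization condition is ∫|u|² dx = 1 from 0 to a.
Using sin²θ = (1 − cos 2θ)/2, with u = A·sin(4πx/a), the integral evaluates to A²·[a/2].
So A² = (a/2)^(−1).
Plugging in a = 10.53 yields A = 0.43581.

A ≈ 0.4358 Å^(-1/2)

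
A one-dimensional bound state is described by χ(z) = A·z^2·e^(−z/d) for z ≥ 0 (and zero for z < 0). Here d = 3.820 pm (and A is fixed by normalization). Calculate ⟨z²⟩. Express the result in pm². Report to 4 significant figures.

By definition ⟨z²⟩ = ∫ z^2 |χ(z)|² dz.
The ratio of the moment integral to the normalization integral gives ⟨z²⟩ = 15·d^2/2.
With d = 3.820, ⟨z^2⟩ = 109.44.

⟨z^2⟩ ≈ 109.4 pm^2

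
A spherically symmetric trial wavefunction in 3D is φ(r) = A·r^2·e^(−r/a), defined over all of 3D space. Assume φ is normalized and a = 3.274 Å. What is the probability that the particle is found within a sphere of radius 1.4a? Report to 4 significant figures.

P ≈ 0.02441

P = ∫ |φ|² 4πr² dr over r ≤ 1.4a.
The full normalization integral is A²·[45·π·a^7/2] = 1, fixing A².
In terms of u = r/a (A², 4π and the length scale all cancel between numerator and denominator), P = [∫_{0}^{1.4} u^6·e^(-2·u) du] / [∫_{0}^{∞} u^6·e^(-2·u) du].
An antiderivative of u^6·e^(-2·u) is -(4·u^6 + 12·u^5 + 30·u^4 + 60·u^3 + 90·u^2 + 90·u + 45)·e^(-2·u)/8; evaluating from 0 to 1.4 gives ≈ 0.137310, while the full integral is 45/8.
Taking the ratio yields P = 0.024411.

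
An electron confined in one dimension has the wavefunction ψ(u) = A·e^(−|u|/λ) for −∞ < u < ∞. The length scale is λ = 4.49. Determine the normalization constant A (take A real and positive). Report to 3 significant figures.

A ≈ 0.472

We need A² ∫|f|² du = 1, taking the integral from −∞ to ∞.
Carrying out the integral gives A² · λ.
Substituting λ = 4.49 gives A² = 0.2227, so A = 0.4719.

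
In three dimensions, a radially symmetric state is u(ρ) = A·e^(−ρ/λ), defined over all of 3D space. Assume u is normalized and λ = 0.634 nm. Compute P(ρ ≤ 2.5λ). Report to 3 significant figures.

P ≈ 0.875

Integrate the radial probability density 4πρ²|u|² over ρ ≤ 2.5λ.
The full normalization integral is A²·[π·λ^3] = 1, fixing A².
In terms of t = ρ/λ (A², 4π and the length scale all cancel between numerator and denominator), P = [∫_{0}^{2.5} t^2·e^(-2·t) dt] / [∫_{0}^{∞} t^2·e^(-2·t) dt].
Using ∫ t^2·e^(-2·t) dt = -(2·t^2 + 2·t + 1)·e^(-2·t)/4, the numerator is 1/4 - 37·e^(-5)/8 and the denominator is 1/4.
Taking the ratio yields P = 0.8753.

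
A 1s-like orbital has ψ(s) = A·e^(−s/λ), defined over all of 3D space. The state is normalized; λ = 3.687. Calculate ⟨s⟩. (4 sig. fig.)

⟨s⟩ ≈ 5.531

By definition ⟨s⟩ = ∫ s |ψ(s)|² 4πs² ds.
Since the A² factors cancel between numerator and denominator, ⟨s⟩ = 3·λ/2.
With λ = 3.687, ⟨s⟩ = 5.5305.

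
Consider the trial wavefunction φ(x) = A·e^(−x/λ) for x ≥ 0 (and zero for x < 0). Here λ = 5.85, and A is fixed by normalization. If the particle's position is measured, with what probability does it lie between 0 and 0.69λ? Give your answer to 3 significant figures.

P ≈ 0.748

|φ|² is the probability density, so P = ∫_{0}^{0.69λ} |φ|² dx.
Since A² = 1/(λ/2), this is the region integral divided by the full normalization integral.
Let u = x/λ; then A² and the length scale cancel, so P = ∫_{0}^{0.69} e^(-2·u) du ÷ ∫_{0}^{∞} e^(-2·u) du.
An antiderivative of e^(-2·u) is -e^(-2·u)/2; evaluating from 0 to 0.69 gives 1/2 - e^(-69/50)/2, while the full integral is 1/2.
This works out to P = 0.7484.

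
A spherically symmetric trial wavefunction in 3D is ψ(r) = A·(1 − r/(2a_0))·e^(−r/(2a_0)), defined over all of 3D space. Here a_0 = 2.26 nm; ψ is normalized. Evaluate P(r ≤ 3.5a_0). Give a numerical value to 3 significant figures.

P ≈ 0.113

With dV = 4πr²dr, the probability is ∫|ψ|² dV over r ≤ 3.5a_0.
The full normalization integral is A²·[8·π·a_0^3] = 1, fixing A².
In terms of u = r/a_0 (A², 4π and the length scale all cancel between numerator and denominator), P = [∫_{0}^{3.5} u^2·(1 - u/2)^2·e^(-u) du] / [∫_{0}^{∞} u^2·(1 - u/2)^2·e^(-u) du].
With ∫ u^2·(1 - u/2)^2·e^(-u) du = -(u^4/4 + u^2 + 2·u + 2)·e^(-u) + C, the region integral is 2 - 3761·e^(-7/2)/64 and the full one is 2.
This evaluates to P = 0.1127.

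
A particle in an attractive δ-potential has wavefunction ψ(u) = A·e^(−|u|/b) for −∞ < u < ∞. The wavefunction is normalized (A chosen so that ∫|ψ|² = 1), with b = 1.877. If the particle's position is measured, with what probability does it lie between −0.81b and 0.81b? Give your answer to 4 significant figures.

|ψ|² is the probability density, so P = ∫_{−0.81b}^{0.81b} |ψ|² du.
With A² fixed by ∫|ψ|² = 1, i.e. A² = (b)^(−1), substitute and integrate.
By symmetry take twice the u ≥ 0 contribution in numerator and denominator; the 2's cancel. Substituting t = u/b, A² and the length scale cancel in the ratio: P = ∫_{0}^{0.81} e^(-2·t) dt / ∫_{0}^{∞} e^(-2·t) dt.
With ∫ e^(-2·t) dt = -e^(-2·t)/2 + C, the region integral is 1/2 - e^(-81/50)/2 and the full one is 1/2.
Taking the ratio, P = 0.80210.

P ≈ 0.8021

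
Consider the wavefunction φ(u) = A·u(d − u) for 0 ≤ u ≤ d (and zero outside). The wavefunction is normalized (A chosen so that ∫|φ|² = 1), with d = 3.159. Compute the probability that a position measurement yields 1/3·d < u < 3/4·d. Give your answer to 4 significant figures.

|φ|² is the probability density, so P = ∫_{1/3·d}^{3/4·d} |φ|² du.
Since A² = 1/(d^5/30), this is the region integral divided by the full normalization integral.
In terms of t = u/d (A² and the length scale cancel between numerator and denominator), P = [∫_{1/3}^{3/4} t^2·(1 - t)^2 dt] / [∫_{0}^{1} t^2·(1 - t)^2 dt].
Using ∫ t^2·(1 - t)^2 dt = t^3·(6·t^2 - 15·t + 10)/30, the numerator is ≈ 0.0228869 and the denominator is 1/30.
Evaluating gives P = 0.68661.

P ≈ 0.6866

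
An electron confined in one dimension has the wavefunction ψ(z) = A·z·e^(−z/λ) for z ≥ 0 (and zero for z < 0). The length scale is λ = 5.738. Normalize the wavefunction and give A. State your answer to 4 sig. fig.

A ≈ 0.1455

Normalization requires ∫|ψ|² dz = 1, integrated from 0 to ∞.
With ψ = A·z·e^(−z/λ), the integral evaluates to A²·[λ^3/4].
Substituting λ = 5.738 gives A² = 0.021173, so A = 0.14551.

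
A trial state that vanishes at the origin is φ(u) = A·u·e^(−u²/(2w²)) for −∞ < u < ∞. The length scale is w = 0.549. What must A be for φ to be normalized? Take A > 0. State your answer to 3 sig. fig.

A ≈ 2.61

Normalization requires ∫|φ|² du = 1, integrated from −∞ to ∞.
Differentiating ∫e^(−αu²) du = √(π/α) under α to get the higher moments, carrying out the integral gives A² · √(π)·w^3/2.
Hence A² = 1/[√(π)·w^3/2].
Substituting w = 0.549 gives A² = 6.819, so A = 2.611.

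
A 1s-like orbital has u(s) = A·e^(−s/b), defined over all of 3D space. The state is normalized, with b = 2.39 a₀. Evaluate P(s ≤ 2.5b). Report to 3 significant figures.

Integrate the radial probability density 4πs²|u|² over s ≤ 2.5b.
Normalization gives A² = 1/(π·b^3).
Substituting t = s/b, A², 4π and the length scale all cancel in the ratio: P = ∫_{0}^{2.5} t^2·e^(-2·t) dt / ∫_{0}^{∞} t^2·e^(-2·t) dt.
An antiderivative of t^2·e^(-2·t) is -(2·t^2 + 2·t + 1)·e^(-2·t)/4; evaluating from 0 to 2.5 gives 1/4 - 37·e^(-5)/8, while the full integral is 1/4.
This evaluates to P = 0.8753.

P ≈ 0.875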